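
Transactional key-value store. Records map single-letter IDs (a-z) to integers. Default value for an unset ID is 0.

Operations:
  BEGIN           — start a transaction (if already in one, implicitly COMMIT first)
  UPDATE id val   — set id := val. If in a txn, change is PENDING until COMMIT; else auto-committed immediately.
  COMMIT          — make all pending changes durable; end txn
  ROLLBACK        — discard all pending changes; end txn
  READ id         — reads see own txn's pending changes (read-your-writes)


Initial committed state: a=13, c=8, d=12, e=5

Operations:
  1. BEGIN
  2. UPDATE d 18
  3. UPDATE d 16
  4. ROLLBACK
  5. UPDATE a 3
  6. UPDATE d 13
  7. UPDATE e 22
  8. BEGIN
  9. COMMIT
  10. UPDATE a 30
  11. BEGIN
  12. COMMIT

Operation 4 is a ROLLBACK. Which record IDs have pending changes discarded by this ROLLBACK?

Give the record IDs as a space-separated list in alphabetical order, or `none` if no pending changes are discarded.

Answer: d

Derivation:
Initial committed: {a=13, c=8, d=12, e=5}
Op 1: BEGIN: in_txn=True, pending={}
Op 2: UPDATE d=18 (pending; pending now {d=18})
Op 3: UPDATE d=16 (pending; pending now {d=16})
Op 4: ROLLBACK: discarded pending ['d']; in_txn=False
Op 5: UPDATE a=3 (auto-commit; committed a=3)
Op 6: UPDATE d=13 (auto-commit; committed d=13)
Op 7: UPDATE e=22 (auto-commit; committed e=22)
Op 8: BEGIN: in_txn=True, pending={}
Op 9: COMMIT: merged [] into committed; committed now {a=3, c=8, d=13, e=22}
Op 10: UPDATE a=30 (auto-commit; committed a=30)
Op 11: BEGIN: in_txn=True, pending={}
Op 12: COMMIT: merged [] into committed; committed now {a=30, c=8, d=13, e=22}
ROLLBACK at op 4 discards: ['d']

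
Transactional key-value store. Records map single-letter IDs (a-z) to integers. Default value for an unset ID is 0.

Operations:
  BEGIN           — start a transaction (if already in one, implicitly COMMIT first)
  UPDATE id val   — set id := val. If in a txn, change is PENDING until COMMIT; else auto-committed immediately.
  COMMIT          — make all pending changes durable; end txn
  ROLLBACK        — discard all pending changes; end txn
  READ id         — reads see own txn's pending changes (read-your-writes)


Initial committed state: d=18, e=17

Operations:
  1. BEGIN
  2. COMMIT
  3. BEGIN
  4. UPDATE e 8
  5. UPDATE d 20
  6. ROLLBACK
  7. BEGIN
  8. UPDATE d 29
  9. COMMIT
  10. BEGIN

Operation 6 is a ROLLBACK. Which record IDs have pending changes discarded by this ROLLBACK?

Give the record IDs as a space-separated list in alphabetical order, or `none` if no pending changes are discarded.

Answer: d e

Derivation:
Initial committed: {d=18, e=17}
Op 1: BEGIN: in_txn=True, pending={}
Op 2: COMMIT: merged [] into committed; committed now {d=18, e=17}
Op 3: BEGIN: in_txn=True, pending={}
Op 4: UPDATE e=8 (pending; pending now {e=8})
Op 5: UPDATE d=20 (pending; pending now {d=20, e=8})
Op 6: ROLLBACK: discarded pending ['d', 'e']; in_txn=False
Op 7: BEGIN: in_txn=True, pending={}
Op 8: UPDATE d=29 (pending; pending now {d=29})
Op 9: COMMIT: merged ['d'] into committed; committed now {d=29, e=17}
Op 10: BEGIN: in_txn=True, pending={}
ROLLBACK at op 6 discards: ['d', 'e']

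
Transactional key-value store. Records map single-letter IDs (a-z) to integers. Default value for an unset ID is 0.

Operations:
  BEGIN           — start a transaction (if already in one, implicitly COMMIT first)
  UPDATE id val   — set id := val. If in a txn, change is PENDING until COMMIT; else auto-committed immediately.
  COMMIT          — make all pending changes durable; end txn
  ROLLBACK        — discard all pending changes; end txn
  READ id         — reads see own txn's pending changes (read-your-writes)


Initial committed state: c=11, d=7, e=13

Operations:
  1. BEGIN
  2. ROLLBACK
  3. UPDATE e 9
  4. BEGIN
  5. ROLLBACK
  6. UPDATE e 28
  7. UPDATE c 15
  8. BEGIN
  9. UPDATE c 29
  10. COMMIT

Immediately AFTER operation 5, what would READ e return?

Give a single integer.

Answer: 9

Derivation:
Initial committed: {c=11, d=7, e=13}
Op 1: BEGIN: in_txn=True, pending={}
Op 2: ROLLBACK: discarded pending []; in_txn=False
Op 3: UPDATE e=9 (auto-commit; committed e=9)
Op 4: BEGIN: in_txn=True, pending={}
Op 5: ROLLBACK: discarded pending []; in_txn=False
After op 5: visible(e) = 9 (pending={}, committed={c=11, d=7, e=9})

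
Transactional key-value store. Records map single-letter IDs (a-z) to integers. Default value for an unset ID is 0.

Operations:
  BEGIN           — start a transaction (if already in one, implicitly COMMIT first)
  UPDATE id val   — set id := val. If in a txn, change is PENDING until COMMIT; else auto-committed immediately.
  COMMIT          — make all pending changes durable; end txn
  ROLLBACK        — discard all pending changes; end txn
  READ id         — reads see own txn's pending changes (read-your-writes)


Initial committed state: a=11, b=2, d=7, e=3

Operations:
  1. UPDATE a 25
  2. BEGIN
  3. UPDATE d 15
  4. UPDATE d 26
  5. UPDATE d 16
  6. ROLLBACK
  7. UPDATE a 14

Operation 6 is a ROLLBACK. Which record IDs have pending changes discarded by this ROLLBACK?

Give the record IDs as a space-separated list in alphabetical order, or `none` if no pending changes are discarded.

Answer: d

Derivation:
Initial committed: {a=11, b=2, d=7, e=3}
Op 1: UPDATE a=25 (auto-commit; committed a=25)
Op 2: BEGIN: in_txn=True, pending={}
Op 3: UPDATE d=15 (pending; pending now {d=15})
Op 4: UPDATE d=26 (pending; pending now {d=26})
Op 5: UPDATE d=16 (pending; pending now {d=16})
Op 6: ROLLBACK: discarded pending ['d']; in_txn=False
Op 7: UPDATE a=14 (auto-commit; committed a=14)
ROLLBACK at op 6 discards: ['d']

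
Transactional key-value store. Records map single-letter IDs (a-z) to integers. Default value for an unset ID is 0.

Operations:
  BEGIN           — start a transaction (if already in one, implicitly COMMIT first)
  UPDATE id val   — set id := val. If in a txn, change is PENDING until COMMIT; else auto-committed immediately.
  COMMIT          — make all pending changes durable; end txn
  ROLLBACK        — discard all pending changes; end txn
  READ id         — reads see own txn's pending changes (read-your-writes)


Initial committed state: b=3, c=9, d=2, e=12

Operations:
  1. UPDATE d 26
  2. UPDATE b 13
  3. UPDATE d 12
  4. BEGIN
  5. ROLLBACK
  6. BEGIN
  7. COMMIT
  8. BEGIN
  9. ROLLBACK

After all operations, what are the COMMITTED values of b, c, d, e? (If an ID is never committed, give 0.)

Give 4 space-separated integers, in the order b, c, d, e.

Initial committed: {b=3, c=9, d=2, e=12}
Op 1: UPDATE d=26 (auto-commit; committed d=26)
Op 2: UPDATE b=13 (auto-commit; committed b=13)
Op 3: UPDATE d=12 (auto-commit; committed d=12)
Op 4: BEGIN: in_txn=True, pending={}
Op 5: ROLLBACK: discarded pending []; in_txn=False
Op 6: BEGIN: in_txn=True, pending={}
Op 7: COMMIT: merged [] into committed; committed now {b=13, c=9, d=12, e=12}
Op 8: BEGIN: in_txn=True, pending={}
Op 9: ROLLBACK: discarded pending []; in_txn=False
Final committed: {b=13, c=9, d=12, e=12}

Answer: 13 9 12 12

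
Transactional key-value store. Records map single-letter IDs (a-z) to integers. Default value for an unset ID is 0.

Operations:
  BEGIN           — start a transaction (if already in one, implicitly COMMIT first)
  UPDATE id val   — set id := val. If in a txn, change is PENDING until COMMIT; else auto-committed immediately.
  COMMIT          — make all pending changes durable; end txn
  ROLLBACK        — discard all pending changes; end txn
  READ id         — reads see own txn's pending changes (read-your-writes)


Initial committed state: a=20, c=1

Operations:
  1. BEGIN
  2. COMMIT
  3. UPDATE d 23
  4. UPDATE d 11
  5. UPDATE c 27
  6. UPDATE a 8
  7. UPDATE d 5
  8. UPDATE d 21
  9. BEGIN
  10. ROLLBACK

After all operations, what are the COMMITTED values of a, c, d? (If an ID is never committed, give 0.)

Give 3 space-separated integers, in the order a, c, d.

Answer: 8 27 21

Derivation:
Initial committed: {a=20, c=1}
Op 1: BEGIN: in_txn=True, pending={}
Op 2: COMMIT: merged [] into committed; committed now {a=20, c=1}
Op 3: UPDATE d=23 (auto-commit; committed d=23)
Op 4: UPDATE d=11 (auto-commit; committed d=11)
Op 5: UPDATE c=27 (auto-commit; committed c=27)
Op 6: UPDATE a=8 (auto-commit; committed a=8)
Op 7: UPDATE d=5 (auto-commit; committed d=5)
Op 8: UPDATE d=21 (auto-commit; committed d=21)
Op 9: BEGIN: in_txn=True, pending={}
Op 10: ROLLBACK: discarded pending []; in_txn=False
Final committed: {a=8, c=27, d=21}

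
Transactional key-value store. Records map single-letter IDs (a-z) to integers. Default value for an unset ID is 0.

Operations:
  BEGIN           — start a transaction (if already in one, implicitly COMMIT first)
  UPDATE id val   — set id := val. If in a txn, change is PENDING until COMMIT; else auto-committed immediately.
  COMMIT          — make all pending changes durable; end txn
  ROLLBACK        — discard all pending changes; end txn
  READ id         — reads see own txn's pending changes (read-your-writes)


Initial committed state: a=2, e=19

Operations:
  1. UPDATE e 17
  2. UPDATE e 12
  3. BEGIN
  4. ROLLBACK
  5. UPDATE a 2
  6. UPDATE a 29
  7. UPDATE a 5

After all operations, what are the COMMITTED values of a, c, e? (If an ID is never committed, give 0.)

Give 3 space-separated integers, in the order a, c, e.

Answer: 5 0 12

Derivation:
Initial committed: {a=2, e=19}
Op 1: UPDATE e=17 (auto-commit; committed e=17)
Op 2: UPDATE e=12 (auto-commit; committed e=12)
Op 3: BEGIN: in_txn=True, pending={}
Op 4: ROLLBACK: discarded pending []; in_txn=False
Op 5: UPDATE a=2 (auto-commit; committed a=2)
Op 6: UPDATE a=29 (auto-commit; committed a=29)
Op 7: UPDATE a=5 (auto-commit; committed a=5)
Final committed: {a=5, e=12}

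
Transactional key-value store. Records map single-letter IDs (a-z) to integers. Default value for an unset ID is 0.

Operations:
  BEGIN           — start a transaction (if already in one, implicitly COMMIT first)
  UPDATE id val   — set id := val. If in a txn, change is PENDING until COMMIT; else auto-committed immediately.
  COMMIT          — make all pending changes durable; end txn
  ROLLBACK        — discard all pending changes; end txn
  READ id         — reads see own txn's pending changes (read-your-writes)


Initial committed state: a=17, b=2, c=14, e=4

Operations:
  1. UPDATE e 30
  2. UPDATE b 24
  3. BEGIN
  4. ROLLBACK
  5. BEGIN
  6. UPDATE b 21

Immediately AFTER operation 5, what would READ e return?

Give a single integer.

Initial committed: {a=17, b=2, c=14, e=4}
Op 1: UPDATE e=30 (auto-commit; committed e=30)
Op 2: UPDATE b=24 (auto-commit; committed b=24)
Op 3: BEGIN: in_txn=True, pending={}
Op 4: ROLLBACK: discarded pending []; in_txn=False
Op 5: BEGIN: in_txn=True, pending={}
After op 5: visible(e) = 30 (pending={}, committed={a=17, b=24, c=14, e=30})

Answer: 30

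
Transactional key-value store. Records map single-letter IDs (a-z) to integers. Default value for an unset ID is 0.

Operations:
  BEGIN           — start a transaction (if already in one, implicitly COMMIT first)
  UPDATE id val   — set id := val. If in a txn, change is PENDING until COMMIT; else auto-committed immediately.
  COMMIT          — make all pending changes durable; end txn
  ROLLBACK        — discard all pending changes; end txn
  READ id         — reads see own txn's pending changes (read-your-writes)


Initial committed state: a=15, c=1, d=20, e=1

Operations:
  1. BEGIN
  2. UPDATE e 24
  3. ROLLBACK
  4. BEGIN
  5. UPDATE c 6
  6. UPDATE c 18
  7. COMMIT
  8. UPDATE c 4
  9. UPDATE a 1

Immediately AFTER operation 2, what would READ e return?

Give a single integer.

Initial committed: {a=15, c=1, d=20, e=1}
Op 1: BEGIN: in_txn=True, pending={}
Op 2: UPDATE e=24 (pending; pending now {e=24})
After op 2: visible(e) = 24 (pending={e=24}, committed={a=15, c=1, d=20, e=1})

Answer: 24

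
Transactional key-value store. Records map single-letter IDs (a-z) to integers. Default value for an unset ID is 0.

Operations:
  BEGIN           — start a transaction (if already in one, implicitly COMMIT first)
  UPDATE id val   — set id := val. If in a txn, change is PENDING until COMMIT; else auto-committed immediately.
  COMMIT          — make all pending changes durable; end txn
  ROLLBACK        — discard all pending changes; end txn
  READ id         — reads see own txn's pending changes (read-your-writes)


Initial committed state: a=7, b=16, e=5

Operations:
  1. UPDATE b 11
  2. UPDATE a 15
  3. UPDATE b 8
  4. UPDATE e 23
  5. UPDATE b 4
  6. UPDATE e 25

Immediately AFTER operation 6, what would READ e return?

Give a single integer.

Answer: 25

Derivation:
Initial committed: {a=7, b=16, e=5}
Op 1: UPDATE b=11 (auto-commit; committed b=11)
Op 2: UPDATE a=15 (auto-commit; committed a=15)
Op 3: UPDATE b=8 (auto-commit; committed b=8)
Op 4: UPDATE e=23 (auto-commit; committed e=23)
Op 5: UPDATE b=4 (auto-commit; committed b=4)
Op 6: UPDATE e=25 (auto-commit; committed e=25)
After op 6: visible(e) = 25 (pending={}, committed={a=15, b=4, e=25})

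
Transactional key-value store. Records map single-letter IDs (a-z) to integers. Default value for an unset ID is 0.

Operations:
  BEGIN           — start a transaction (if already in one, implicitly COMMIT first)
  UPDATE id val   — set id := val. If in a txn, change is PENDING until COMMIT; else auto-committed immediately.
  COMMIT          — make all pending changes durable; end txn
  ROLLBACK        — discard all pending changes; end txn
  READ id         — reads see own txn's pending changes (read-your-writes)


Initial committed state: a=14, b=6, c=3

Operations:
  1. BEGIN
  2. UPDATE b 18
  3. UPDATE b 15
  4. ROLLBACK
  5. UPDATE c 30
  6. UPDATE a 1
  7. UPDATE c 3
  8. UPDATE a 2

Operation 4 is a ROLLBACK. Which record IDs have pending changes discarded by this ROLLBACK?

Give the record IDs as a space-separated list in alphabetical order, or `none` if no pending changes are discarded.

Initial committed: {a=14, b=6, c=3}
Op 1: BEGIN: in_txn=True, pending={}
Op 2: UPDATE b=18 (pending; pending now {b=18})
Op 3: UPDATE b=15 (pending; pending now {b=15})
Op 4: ROLLBACK: discarded pending ['b']; in_txn=False
Op 5: UPDATE c=30 (auto-commit; committed c=30)
Op 6: UPDATE a=1 (auto-commit; committed a=1)
Op 7: UPDATE c=3 (auto-commit; committed c=3)
Op 8: UPDATE a=2 (auto-commit; committed a=2)
ROLLBACK at op 4 discards: ['b']

Answer: b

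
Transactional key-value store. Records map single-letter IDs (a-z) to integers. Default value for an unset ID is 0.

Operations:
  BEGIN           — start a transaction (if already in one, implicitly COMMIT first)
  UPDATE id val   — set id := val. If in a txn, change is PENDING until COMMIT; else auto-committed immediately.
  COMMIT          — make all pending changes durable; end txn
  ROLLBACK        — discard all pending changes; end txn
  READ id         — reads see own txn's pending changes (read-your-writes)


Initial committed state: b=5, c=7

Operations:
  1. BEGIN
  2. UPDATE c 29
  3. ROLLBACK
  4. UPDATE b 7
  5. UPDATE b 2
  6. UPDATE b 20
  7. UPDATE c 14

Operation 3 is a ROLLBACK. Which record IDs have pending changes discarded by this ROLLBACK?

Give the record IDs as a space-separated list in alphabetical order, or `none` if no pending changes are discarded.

Answer: c

Derivation:
Initial committed: {b=5, c=7}
Op 1: BEGIN: in_txn=True, pending={}
Op 2: UPDATE c=29 (pending; pending now {c=29})
Op 3: ROLLBACK: discarded pending ['c']; in_txn=False
Op 4: UPDATE b=7 (auto-commit; committed b=7)
Op 5: UPDATE b=2 (auto-commit; committed b=2)
Op 6: UPDATE b=20 (auto-commit; committed b=20)
Op 7: UPDATE c=14 (auto-commit; committed c=14)
ROLLBACK at op 3 discards: ['c']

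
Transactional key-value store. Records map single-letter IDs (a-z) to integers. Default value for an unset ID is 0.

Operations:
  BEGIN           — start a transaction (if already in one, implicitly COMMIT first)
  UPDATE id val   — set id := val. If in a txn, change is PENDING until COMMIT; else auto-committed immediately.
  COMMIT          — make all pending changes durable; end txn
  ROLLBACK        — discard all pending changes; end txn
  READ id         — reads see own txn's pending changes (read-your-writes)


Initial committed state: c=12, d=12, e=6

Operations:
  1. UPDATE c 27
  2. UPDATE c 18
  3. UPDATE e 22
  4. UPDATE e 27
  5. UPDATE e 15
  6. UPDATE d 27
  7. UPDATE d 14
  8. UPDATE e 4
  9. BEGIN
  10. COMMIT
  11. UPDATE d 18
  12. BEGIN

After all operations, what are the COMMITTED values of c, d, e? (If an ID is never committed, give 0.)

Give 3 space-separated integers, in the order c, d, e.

Initial committed: {c=12, d=12, e=6}
Op 1: UPDATE c=27 (auto-commit; committed c=27)
Op 2: UPDATE c=18 (auto-commit; committed c=18)
Op 3: UPDATE e=22 (auto-commit; committed e=22)
Op 4: UPDATE e=27 (auto-commit; committed e=27)
Op 5: UPDATE e=15 (auto-commit; committed e=15)
Op 6: UPDATE d=27 (auto-commit; committed d=27)
Op 7: UPDATE d=14 (auto-commit; committed d=14)
Op 8: UPDATE e=4 (auto-commit; committed e=4)
Op 9: BEGIN: in_txn=True, pending={}
Op 10: COMMIT: merged [] into committed; committed now {c=18, d=14, e=4}
Op 11: UPDATE d=18 (auto-commit; committed d=18)
Op 12: BEGIN: in_txn=True, pending={}
Final committed: {c=18, d=18, e=4}

Answer: 18 18 4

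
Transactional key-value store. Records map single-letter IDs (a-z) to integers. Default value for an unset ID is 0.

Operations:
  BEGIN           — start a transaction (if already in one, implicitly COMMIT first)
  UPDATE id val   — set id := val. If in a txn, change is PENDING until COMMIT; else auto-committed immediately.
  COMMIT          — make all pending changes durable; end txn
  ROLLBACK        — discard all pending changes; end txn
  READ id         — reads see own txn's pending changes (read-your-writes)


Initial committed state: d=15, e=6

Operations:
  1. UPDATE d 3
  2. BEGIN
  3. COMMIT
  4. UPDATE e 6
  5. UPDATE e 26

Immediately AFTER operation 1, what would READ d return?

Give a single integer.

Initial committed: {d=15, e=6}
Op 1: UPDATE d=3 (auto-commit; committed d=3)
After op 1: visible(d) = 3 (pending={}, committed={d=3, e=6})

Answer: 3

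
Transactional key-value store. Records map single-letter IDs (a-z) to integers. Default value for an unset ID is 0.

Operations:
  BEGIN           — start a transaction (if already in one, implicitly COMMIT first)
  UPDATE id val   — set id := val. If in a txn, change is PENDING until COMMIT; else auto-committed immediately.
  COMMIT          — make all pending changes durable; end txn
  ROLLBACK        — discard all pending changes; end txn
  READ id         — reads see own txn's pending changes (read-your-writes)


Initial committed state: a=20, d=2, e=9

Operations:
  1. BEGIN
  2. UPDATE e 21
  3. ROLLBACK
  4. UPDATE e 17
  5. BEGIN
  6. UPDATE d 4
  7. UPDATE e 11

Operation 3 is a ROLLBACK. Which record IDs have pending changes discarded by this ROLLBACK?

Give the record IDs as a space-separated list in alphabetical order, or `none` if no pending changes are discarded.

Answer: e

Derivation:
Initial committed: {a=20, d=2, e=9}
Op 1: BEGIN: in_txn=True, pending={}
Op 2: UPDATE e=21 (pending; pending now {e=21})
Op 3: ROLLBACK: discarded pending ['e']; in_txn=False
Op 4: UPDATE e=17 (auto-commit; committed e=17)
Op 5: BEGIN: in_txn=True, pending={}
Op 6: UPDATE d=4 (pending; pending now {d=4})
Op 7: UPDATE e=11 (pending; pending now {d=4, e=11})
ROLLBACK at op 3 discards: ['e']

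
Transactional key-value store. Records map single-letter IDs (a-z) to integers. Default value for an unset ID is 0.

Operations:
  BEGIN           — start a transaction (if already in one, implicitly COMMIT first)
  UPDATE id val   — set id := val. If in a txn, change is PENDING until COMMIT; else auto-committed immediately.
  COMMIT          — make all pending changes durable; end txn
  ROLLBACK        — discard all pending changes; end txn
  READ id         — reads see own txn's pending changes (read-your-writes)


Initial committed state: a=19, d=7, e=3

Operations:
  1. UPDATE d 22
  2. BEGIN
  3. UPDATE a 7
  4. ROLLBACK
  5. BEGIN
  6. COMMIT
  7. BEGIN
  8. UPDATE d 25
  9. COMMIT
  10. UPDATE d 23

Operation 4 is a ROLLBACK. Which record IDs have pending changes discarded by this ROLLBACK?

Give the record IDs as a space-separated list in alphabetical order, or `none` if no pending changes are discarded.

Initial committed: {a=19, d=7, e=3}
Op 1: UPDATE d=22 (auto-commit; committed d=22)
Op 2: BEGIN: in_txn=True, pending={}
Op 3: UPDATE a=7 (pending; pending now {a=7})
Op 4: ROLLBACK: discarded pending ['a']; in_txn=False
Op 5: BEGIN: in_txn=True, pending={}
Op 6: COMMIT: merged [] into committed; committed now {a=19, d=22, e=3}
Op 7: BEGIN: in_txn=True, pending={}
Op 8: UPDATE d=25 (pending; pending now {d=25})
Op 9: COMMIT: merged ['d'] into committed; committed now {a=19, d=25, e=3}
Op 10: UPDATE d=23 (auto-commit; committed d=23)
ROLLBACK at op 4 discards: ['a']

Answer: a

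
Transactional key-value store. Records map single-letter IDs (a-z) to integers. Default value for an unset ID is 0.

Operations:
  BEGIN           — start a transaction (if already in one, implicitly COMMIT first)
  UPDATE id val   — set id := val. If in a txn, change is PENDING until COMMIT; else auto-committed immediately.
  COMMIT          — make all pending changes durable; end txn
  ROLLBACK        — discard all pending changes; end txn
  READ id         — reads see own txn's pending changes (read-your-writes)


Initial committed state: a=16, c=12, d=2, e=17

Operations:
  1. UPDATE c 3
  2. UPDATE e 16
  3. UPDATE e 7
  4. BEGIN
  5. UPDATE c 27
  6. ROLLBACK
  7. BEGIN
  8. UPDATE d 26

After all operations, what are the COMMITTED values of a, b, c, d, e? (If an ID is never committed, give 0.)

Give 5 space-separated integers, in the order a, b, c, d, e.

Answer: 16 0 3 2 7

Derivation:
Initial committed: {a=16, c=12, d=2, e=17}
Op 1: UPDATE c=3 (auto-commit; committed c=3)
Op 2: UPDATE e=16 (auto-commit; committed e=16)
Op 3: UPDATE e=7 (auto-commit; committed e=7)
Op 4: BEGIN: in_txn=True, pending={}
Op 5: UPDATE c=27 (pending; pending now {c=27})
Op 6: ROLLBACK: discarded pending ['c']; in_txn=False
Op 7: BEGIN: in_txn=True, pending={}
Op 8: UPDATE d=26 (pending; pending now {d=26})
Final committed: {a=16, c=3, d=2, e=7}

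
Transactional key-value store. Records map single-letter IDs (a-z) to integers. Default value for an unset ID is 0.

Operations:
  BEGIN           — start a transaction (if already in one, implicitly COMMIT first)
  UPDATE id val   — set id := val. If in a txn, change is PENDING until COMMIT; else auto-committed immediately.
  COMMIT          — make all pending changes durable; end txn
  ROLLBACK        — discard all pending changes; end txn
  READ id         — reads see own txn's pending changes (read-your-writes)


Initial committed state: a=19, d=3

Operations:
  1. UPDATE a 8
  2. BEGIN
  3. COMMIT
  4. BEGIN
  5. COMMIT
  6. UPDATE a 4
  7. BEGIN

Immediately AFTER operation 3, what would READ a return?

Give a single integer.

Answer: 8

Derivation:
Initial committed: {a=19, d=3}
Op 1: UPDATE a=8 (auto-commit; committed a=8)
Op 2: BEGIN: in_txn=True, pending={}
Op 3: COMMIT: merged [] into committed; committed now {a=8, d=3}
After op 3: visible(a) = 8 (pending={}, committed={a=8, d=3})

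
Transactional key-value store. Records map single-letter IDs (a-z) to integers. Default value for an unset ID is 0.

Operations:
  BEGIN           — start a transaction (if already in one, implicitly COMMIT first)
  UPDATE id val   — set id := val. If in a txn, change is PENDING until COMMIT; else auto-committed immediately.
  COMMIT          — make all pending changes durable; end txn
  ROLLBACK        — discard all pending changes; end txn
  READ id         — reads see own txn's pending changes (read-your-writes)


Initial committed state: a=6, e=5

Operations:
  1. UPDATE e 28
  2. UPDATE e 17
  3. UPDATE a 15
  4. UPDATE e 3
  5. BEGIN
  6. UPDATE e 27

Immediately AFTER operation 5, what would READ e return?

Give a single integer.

Answer: 3

Derivation:
Initial committed: {a=6, e=5}
Op 1: UPDATE e=28 (auto-commit; committed e=28)
Op 2: UPDATE e=17 (auto-commit; committed e=17)
Op 3: UPDATE a=15 (auto-commit; committed a=15)
Op 4: UPDATE e=3 (auto-commit; committed e=3)
Op 5: BEGIN: in_txn=True, pending={}
After op 5: visible(e) = 3 (pending={}, committed={a=15, e=3})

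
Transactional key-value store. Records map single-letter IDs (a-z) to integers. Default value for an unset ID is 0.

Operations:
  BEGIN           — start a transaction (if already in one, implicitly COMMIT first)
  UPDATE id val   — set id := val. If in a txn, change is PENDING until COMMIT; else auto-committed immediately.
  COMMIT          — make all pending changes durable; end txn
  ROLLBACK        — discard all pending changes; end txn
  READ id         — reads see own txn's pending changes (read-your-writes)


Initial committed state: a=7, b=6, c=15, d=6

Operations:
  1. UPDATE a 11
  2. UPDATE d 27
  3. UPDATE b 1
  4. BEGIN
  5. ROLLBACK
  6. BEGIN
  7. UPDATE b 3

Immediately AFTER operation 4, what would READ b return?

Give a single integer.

Answer: 1

Derivation:
Initial committed: {a=7, b=6, c=15, d=6}
Op 1: UPDATE a=11 (auto-commit; committed a=11)
Op 2: UPDATE d=27 (auto-commit; committed d=27)
Op 3: UPDATE b=1 (auto-commit; committed b=1)
Op 4: BEGIN: in_txn=True, pending={}
After op 4: visible(b) = 1 (pending={}, committed={a=11, b=1, c=15, d=27})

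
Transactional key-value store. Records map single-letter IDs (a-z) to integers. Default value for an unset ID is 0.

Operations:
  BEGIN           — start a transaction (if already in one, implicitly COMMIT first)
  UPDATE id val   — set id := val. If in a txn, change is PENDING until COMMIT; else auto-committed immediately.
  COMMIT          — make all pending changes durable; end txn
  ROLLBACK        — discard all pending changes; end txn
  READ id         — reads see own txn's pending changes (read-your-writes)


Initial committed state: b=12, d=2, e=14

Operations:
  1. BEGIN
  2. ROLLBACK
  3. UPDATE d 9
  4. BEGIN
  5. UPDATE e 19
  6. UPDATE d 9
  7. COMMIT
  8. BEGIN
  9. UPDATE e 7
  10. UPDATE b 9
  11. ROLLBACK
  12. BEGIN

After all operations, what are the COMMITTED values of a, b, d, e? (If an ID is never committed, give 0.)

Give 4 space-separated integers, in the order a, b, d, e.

Initial committed: {b=12, d=2, e=14}
Op 1: BEGIN: in_txn=True, pending={}
Op 2: ROLLBACK: discarded pending []; in_txn=False
Op 3: UPDATE d=9 (auto-commit; committed d=9)
Op 4: BEGIN: in_txn=True, pending={}
Op 5: UPDATE e=19 (pending; pending now {e=19})
Op 6: UPDATE d=9 (pending; pending now {d=9, e=19})
Op 7: COMMIT: merged ['d', 'e'] into committed; committed now {b=12, d=9, e=19}
Op 8: BEGIN: in_txn=True, pending={}
Op 9: UPDATE e=7 (pending; pending now {e=7})
Op 10: UPDATE b=9 (pending; pending now {b=9, e=7})
Op 11: ROLLBACK: discarded pending ['b', 'e']; in_txn=False
Op 12: BEGIN: in_txn=True, pending={}
Final committed: {b=12, d=9, e=19}

Answer: 0 12 9 19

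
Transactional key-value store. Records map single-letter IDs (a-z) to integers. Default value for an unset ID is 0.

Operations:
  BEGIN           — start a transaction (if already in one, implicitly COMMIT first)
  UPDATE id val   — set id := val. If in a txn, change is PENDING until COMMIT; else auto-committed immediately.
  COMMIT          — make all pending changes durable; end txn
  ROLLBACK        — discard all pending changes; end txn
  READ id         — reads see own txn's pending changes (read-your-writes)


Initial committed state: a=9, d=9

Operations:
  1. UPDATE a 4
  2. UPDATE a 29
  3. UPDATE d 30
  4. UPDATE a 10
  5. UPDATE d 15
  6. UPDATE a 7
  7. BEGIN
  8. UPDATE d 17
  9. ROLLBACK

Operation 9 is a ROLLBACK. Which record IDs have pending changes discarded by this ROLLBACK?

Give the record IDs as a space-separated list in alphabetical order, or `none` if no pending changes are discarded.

Initial committed: {a=9, d=9}
Op 1: UPDATE a=4 (auto-commit; committed a=4)
Op 2: UPDATE a=29 (auto-commit; committed a=29)
Op 3: UPDATE d=30 (auto-commit; committed d=30)
Op 4: UPDATE a=10 (auto-commit; committed a=10)
Op 5: UPDATE d=15 (auto-commit; committed d=15)
Op 6: UPDATE a=7 (auto-commit; committed a=7)
Op 7: BEGIN: in_txn=True, pending={}
Op 8: UPDATE d=17 (pending; pending now {d=17})
Op 9: ROLLBACK: discarded pending ['d']; in_txn=False
ROLLBACK at op 9 discards: ['d']

Answer: d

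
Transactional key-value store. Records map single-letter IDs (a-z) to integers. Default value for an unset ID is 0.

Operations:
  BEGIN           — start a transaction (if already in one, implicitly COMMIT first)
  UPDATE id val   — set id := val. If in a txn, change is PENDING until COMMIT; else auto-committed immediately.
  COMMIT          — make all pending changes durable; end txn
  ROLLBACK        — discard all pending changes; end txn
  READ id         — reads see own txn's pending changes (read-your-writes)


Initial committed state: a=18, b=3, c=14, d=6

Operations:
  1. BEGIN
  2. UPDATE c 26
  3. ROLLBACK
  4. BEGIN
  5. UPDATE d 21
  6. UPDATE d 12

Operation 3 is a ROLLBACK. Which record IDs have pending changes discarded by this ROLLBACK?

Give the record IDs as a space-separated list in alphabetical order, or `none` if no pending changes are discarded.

Answer: c

Derivation:
Initial committed: {a=18, b=3, c=14, d=6}
Op 1: BEGIN: in_txn=True, pending={}
Op 2: UPDATE c=26 (pending; pending now {c=26})
Op 3: ROLLBACK: discarded pending ['c']; in_txn=False
Op 4: BEGIN: in_txn=True, pending={}
Op 5: UPDATE d=21 (pending; pending now {d=21})
Op 6: UPDATE d=12 (pending; pending now {d=12})
ROLLBACK at op 3 discards: ['c']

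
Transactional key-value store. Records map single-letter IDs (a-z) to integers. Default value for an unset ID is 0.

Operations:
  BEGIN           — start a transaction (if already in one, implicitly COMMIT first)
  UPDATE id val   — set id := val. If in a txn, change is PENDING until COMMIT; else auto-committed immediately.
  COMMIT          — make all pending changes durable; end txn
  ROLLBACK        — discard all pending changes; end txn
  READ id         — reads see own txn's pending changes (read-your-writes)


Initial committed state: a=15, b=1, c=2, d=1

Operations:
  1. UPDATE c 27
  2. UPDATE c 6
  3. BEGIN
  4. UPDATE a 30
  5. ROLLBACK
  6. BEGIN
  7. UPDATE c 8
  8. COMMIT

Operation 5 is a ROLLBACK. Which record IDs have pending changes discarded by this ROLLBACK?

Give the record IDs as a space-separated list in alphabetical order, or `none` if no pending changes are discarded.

Answer: a

Derivation:
Initial committed: {a=15, b=1, c=2, d=1}
Op 1: UPDATE c=27 (auto-commit; committed c=27)
Op 2: UPDATE c=6 (auto-commit; committed c=6)
Op 3: BEGIN: in_txn=True, pending={}
Op 4: UPDATE a=30 (pending; pending now {a=30})
Op 5: ROLLBACK: discarded pending ['a']; in_txn=False
Op 6: BEGIN: in_txn=True, pending={}
Op 7: UPDATE c=8 (pending; pending now {c=8})
Op 8: COMMIT: merged ['c'] into committed; committed now {a=15, b=1, c=8, d=1}
ROLLBACK at op 5 discards: ['a']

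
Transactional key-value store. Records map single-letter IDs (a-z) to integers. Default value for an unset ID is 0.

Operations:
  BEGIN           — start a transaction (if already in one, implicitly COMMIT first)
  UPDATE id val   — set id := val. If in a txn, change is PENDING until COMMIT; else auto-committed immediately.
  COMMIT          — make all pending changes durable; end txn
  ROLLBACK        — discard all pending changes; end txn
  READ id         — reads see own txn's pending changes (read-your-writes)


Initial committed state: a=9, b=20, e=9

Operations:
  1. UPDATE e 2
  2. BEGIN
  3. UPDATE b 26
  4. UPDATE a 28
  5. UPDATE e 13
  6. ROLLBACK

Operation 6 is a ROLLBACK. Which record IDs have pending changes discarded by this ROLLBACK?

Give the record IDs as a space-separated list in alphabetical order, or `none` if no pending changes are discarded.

Initial committed: {a=9, b=20, e=9}
Op 1: UPDATE e=2 (auto-commit; committed e=2)
Op 2: BEGIN: in_txn=True, pending={}
Op 3: UPDATE b=26 (pending; pending now {b=26})
Op 4: UPDATE a=28 (pending; pending now {a=28, b=26})
Op 5: UPDATE e=13 (pending; pending now {a=28, b=26, e=13})
Op 6: ROLLBACK: discarded pending ['a', 'b', 'e']; in_txn=False
ROLLBACK at op 6 discards: ['a', 'b', 'e']

Answer: a b e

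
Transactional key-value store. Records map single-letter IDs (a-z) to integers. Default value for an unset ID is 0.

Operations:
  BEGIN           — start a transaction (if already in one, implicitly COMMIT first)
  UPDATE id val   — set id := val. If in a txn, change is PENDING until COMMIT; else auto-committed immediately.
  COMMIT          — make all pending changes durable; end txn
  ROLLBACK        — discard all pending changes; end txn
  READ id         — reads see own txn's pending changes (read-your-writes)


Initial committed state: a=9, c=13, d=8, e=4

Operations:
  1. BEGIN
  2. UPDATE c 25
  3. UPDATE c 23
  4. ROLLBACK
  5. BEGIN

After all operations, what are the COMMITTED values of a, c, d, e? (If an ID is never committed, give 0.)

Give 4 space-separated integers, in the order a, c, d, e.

Initial committed: {a=9, c=13, d=8, e=4}
Op 1: BEGIN: in_txn=True, pending={}
Op 2: UPDATE c=25 (pending; pending now {c=25})
Op 3: UPDATE c=23 (pending; pending now {c=23})
Op 4: ROLLBACK: discarded pending ['c']; in_txn=False
Op 5: BEGIN: in_txn=True, pending={}
Final committed: {a=9, c=13, d=8, e=4}

Answer: 9 13 8 4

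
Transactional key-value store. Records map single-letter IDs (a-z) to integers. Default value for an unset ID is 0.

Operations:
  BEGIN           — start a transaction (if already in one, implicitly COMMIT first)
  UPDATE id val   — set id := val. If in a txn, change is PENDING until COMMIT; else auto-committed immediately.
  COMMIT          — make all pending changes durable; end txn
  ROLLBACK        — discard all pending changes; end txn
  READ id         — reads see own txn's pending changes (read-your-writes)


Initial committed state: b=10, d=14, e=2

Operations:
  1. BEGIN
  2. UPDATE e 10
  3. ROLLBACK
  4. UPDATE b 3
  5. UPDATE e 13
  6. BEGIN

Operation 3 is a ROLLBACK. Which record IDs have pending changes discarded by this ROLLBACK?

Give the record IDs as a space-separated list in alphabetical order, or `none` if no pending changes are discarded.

Answer: e

Derivation:
Initial committed: {b=10, d=14, e=2}
Op 1: BEGIN: in_txn=True, pending={}
Op 2: UPDATE e=10 (pending; pending now {e=10})
Op 3: ROLLBACK: discarded pending ['e']; in_txn=False
Op 4: UPDATE b=3 (auto-commit; committed b=3)
Op 5: UPDATE e=13 (auto-commit; committed e=13)
Op 6: BEGIN: in_txn=True, pending={}
ROLLBACK at op 3 discards: ['e']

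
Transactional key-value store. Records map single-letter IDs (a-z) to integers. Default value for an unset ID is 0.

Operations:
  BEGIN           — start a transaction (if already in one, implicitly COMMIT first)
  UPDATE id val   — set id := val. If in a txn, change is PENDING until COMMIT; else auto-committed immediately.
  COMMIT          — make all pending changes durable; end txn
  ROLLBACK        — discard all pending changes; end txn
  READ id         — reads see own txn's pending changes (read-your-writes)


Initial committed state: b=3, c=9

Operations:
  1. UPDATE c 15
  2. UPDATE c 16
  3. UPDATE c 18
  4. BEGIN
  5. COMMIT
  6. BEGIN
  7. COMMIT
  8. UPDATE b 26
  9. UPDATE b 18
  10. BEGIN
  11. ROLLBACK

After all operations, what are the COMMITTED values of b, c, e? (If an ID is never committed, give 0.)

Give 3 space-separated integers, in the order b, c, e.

Answer: 18 18 0

Derivation:
Initial committed: {b=3, c=9}
Op 1: UPDATE c=15 (auto-commit; committed c=15)
Op 2: UPDATE c=16 (auto-commit; committed c=16)
Op 3: UPDATE c=18 (auto-commit; committed c=18)
Op 4: BEGIN: in_txn=True, pending={}
Op 5: COMMIT: merged [] into committed; committed now {b=3, c=18}
Op 6: BEGIN: in_txn=True, pending={}
Op 7: COMMIT: merged [] into committed; committed now {b=3, c=18}
Op 8: UPDATE b=26 (auto-commit; committed b=26)
Op 9: UPDATE b=18 (auto-commit; committed b=18)
Op 10: BEGIN: in_txn=True, pending={}
Op 11: ROLLBACK: discarded pending []; in_txn=False
Final committed: {b=18, c=18}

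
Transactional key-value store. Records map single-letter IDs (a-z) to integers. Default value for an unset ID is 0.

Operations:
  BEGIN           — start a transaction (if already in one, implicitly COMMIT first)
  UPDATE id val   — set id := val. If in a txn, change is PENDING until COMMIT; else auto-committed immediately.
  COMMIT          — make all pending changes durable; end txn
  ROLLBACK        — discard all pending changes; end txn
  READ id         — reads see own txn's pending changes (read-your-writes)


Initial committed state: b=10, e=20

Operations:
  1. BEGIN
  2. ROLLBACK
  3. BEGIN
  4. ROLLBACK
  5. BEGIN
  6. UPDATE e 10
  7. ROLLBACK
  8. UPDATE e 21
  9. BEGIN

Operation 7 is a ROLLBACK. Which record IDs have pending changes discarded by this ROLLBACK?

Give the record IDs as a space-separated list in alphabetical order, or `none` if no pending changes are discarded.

Answer: e

Derivation:
Initial committed: {b=10, e=20}
Op 1: BEGIN: in_txn=True, pending={}
Op 2: ROLLBACK: discarded pending []; in_txn=False
Op 3: BEGIN: in_txn=True, pending={}
Op 4: ROLLBACK: discarded pending []; in_txn=False
Op 5: BEGIN: in_txn=True, pending={}
Op 6: UPDATE e=10 (pending; pending now {e=10})
Op 7: ROLLBACK: discarded pending ['e']; in_txn=False
Op 8: UPDATE e=21 (auto-commit; committed e=21)
Op 9: BEGIN: in_txn=True, pending={}
ROLLBACK at op 7 discards: ['e']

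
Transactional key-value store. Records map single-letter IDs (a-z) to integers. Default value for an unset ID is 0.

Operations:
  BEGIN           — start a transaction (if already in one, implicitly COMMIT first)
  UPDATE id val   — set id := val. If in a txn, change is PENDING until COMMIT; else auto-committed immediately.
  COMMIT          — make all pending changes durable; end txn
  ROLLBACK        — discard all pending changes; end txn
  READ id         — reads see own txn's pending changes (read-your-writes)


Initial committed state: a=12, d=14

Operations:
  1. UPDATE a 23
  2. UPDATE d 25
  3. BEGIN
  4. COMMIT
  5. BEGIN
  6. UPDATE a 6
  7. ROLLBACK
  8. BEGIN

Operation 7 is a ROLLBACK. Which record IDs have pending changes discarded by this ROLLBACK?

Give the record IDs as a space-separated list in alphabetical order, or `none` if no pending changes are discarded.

Answer: a

Derivation:
Initial committed: {a=12, d=14}
Op 1: UPDATE a=23 (auto-commit; committed a=23)
Op 2: UPDATE d=25 (auto-commit; committed d=25)
Op 3: BEGIN: in_txn=True, pending={}
Op 4: COMMIT: merged [] into committed; committed now {a=23, d=25}
Op 5: BEGIN: in_txn=True, pending={}
Op 6: UPDATE a=6 (pending; pending now {a=6})
Op 7: ROLLBACK: discarded pending ['a']; in_txn=False
Op 8: BEGIN: in_txn=True, pending={}
ROLLBACK at op 7 discards: ['a']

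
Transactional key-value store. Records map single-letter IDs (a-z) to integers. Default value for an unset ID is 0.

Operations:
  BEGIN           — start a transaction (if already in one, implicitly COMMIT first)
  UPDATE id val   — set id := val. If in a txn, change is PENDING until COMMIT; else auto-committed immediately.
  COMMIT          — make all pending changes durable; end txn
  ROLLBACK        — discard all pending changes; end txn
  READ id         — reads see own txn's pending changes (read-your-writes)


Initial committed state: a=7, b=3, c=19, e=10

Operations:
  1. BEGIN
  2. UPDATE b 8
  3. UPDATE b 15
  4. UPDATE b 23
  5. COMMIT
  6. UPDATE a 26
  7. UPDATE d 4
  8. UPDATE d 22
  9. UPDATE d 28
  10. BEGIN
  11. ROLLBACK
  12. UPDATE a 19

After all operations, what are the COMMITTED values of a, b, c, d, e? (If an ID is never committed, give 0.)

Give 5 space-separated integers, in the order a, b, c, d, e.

Initial committed: {a=7, b=3, c=19, e=10}
Op 1: BEGIN: in_txn=True, pending={}
Op 2: UPDATE b=8 (pending; pending now {b=8})
Op 3: UPDATE b=15 (pending; pending now {b=15})
Op 4: UPDATE b=23 (pending; pending now {b=23})
Op 5: COMMIT: merged ['b'] into committed; committed now {a=7, b=23, c=19, e=10}
Op 6: UPDATE a=26 (auto-commit; committed a=26)
Op 7: UPDATE d=4 (auto-commit; committed d=4)
Op 8: UPDATE d=22 (auto-commit; committed d=22)
Op 9: UPDATE d=28 (auto-commit; committed d=28)
Op 10: BEGIN: in_txn=True, pending={}
Op 11: ROLLBACK: discarded pending []; in_txn=False
Op 12: UPDATE a=19 (auto-commit; committed a=19)
Final committed: {a=19, b=23, c=19, d=28, e=10}

Answer: 19 23 19 28 10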